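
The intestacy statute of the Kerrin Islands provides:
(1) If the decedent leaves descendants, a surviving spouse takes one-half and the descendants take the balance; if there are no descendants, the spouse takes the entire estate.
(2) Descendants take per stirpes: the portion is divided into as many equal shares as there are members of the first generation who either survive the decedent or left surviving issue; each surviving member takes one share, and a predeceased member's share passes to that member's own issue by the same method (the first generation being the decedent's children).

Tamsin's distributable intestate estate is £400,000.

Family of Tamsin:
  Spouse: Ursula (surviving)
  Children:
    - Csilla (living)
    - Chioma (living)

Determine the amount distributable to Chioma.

Chioma receives £100,000.

Ursula takes one-half of £400,000 = £200,000. The remaining £200,000 passes to the descendants.
The descendants' portion (£200,000) is divided into 2 shares of £100,000: Csilla and Chioma each take £100,000.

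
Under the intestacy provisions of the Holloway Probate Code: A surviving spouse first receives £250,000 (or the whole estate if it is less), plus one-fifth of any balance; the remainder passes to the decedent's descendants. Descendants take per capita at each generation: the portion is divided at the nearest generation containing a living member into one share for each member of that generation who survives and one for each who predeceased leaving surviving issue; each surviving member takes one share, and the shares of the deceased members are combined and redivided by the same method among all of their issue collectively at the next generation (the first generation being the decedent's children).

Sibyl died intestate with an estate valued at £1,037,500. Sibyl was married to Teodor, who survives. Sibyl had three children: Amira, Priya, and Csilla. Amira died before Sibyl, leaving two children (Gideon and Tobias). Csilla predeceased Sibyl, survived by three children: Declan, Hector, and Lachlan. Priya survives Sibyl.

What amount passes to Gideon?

Gideon receives £84,000.

Teodor first takes £250,000, leaving a balance of £787,500. Teodor then takes one-fifth of the balance (£157,500), for a total of £407,500. The remaining £630,000 passes to the descendants.
The descendants' portion (£630,000) is divided at the children's generation into 3 shares of £210,000. Priya takes £210,000. The 2 shares of the deceased (Amira and Csilla) are combined into a pool of £420,000.
That pool (£420,000) is divided at the grandchildren's generation equally among Gideon, Tobias, Declan, Hector, and Lachlan: £84,000 each.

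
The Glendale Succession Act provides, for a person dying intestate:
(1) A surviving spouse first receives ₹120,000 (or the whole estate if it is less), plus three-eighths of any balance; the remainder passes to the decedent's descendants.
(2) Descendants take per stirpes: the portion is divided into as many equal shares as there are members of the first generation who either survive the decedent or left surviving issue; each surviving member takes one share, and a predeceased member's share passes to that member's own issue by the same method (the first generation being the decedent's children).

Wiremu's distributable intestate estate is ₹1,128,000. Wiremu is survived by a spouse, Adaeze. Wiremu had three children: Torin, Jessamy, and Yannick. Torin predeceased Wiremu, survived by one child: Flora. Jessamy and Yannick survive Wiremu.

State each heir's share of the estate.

Adaeze: ₹498,000; Flora: ₹210,000; Jessamy: ₹210,000; Yannick: ₹210,000

Adaeze first takes ₹120,000, leaving a balance of ₹1,008,000. Adaeze then takes three-eighths of the balance (₹378,000), for a total of ₹498,000. The remaining ₹630,000 passes to the descendants.
The descendants' portion (₹630,000) is divided into 3 shares of ₹210,000: Jessamy and Yannick each take ₹210,000; Torin's ₹210,000 share passes to Torin's issue.
Torin's share (₹210,000) passes entirely to Flora.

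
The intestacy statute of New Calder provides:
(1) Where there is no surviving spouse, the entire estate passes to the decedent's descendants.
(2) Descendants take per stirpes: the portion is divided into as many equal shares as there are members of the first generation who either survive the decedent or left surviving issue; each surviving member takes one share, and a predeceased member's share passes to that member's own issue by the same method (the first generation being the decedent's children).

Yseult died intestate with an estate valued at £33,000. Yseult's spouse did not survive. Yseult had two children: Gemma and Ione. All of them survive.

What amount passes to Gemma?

Gemma receives £16,500.

The entire £33,000 passes to the descendants.
That amount (£33,000) is divided into 2 shares of £16,500: Gemma and Ione each take £16,500.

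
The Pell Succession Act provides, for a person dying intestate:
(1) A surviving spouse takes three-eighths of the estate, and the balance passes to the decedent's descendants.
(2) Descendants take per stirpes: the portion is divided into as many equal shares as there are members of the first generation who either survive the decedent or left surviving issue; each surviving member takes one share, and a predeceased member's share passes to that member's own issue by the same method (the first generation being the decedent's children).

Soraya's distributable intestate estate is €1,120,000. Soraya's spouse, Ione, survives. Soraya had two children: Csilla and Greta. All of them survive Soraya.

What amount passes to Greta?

Greta receives €350,000.

Ione takes three-eighths of €1,120,000 = €420,000. The remaining €700,000 passes to the descendants.
The descendants' portion (€700,000) is divided into 2 shares of €350,000: Csilla and Greta each take €350,000.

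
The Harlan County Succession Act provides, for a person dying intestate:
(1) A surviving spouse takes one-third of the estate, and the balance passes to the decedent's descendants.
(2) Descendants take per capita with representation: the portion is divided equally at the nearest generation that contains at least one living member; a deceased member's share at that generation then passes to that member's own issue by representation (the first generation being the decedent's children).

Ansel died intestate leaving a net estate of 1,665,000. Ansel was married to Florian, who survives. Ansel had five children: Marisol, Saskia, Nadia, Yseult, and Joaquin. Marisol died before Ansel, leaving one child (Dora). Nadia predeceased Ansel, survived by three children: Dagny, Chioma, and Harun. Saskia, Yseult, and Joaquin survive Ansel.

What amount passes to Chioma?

Florian takes one-third of 1,665,000 = 555,000. The remaining 1,110,000 passes to the descendants.
The descendants' portion (1,110,000) is divided into 5 shares of 222,000: Saskia, Yseult, and Joaquin each take 222,000; Marisol's 222,000 share passes to Marisol's issue; Nadia's 222,000 share passes to Nadia's issue.
Marisol's share (222,000) passes entirely to Dora.
Nadia's share (222,000) is divided into 3 shares of 74,000: Dagny, Chioma, and Harun each take 74,000.

Chioma receives 74,000.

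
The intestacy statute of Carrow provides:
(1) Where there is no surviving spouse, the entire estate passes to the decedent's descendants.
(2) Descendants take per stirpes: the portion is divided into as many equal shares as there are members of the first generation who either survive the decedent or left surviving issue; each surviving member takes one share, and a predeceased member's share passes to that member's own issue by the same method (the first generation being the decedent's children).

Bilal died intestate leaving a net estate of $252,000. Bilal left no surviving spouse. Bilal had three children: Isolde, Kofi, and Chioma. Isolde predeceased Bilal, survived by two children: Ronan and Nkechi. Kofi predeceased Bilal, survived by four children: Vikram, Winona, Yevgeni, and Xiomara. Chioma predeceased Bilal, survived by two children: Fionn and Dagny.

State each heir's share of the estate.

Ronan: $42,000; Nkechi: $42,000; Vikram: $21,000; Winona: $21,000; Yevgeni: $21,000; Xiomara: $21,000; Fionn: $42,000; Dagny: $42,000

The entire $252,000 passes to the descendants.
That amount ($252,000) is divided into 3 shares of $84,000: Isolde's $84,000 share passes to Isolde's issue; Kofi's $84,000 share passes to Kofi's issue; Chioma's $84,000 share passes to Chioma's issue.
Isolde's share ($84,000) is divided into 2 shares of $42,000: Ronan and Nkechi each take $42,000.
Kofi's share ($84,000) is divided into 4 shares of $21,000: Vikram, Winona, Yevgeni, and Xiomara each take $21,000.
Chioma's share ($84,000) is divided into 2 shares of $42,000: Fionn and Dagny each take $42,000.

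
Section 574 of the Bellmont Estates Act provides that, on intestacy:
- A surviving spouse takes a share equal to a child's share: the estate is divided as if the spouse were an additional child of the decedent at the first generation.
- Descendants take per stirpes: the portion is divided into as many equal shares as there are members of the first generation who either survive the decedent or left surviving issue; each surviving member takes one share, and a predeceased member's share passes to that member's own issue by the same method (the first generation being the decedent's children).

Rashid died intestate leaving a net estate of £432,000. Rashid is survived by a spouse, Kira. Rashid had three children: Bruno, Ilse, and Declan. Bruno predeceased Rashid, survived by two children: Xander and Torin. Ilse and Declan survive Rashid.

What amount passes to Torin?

The spouse counts as an additional share at the children's level, so there are 4 primary shares of £108,000. Kira takes one such share (£108,000).
The children's combined portion (£324,000) is divided into 3 shares of £108,000: Ilse and Declan each take £108,000; Bruno's £108,000 share passes to Bruno's issue.
Bruno's share (£108,000) is divided into 2 shares of £54,000: Xander and Torin each take £54,000.

Torin receives £54,000.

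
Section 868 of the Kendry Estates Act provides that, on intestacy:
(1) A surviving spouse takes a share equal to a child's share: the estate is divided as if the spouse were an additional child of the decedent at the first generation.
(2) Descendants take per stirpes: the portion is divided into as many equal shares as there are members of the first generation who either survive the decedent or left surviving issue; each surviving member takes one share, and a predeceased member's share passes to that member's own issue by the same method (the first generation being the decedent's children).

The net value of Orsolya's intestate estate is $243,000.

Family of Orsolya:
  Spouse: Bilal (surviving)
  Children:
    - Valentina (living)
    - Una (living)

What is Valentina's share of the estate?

Valentina receives $81,000.

The spouse counts as an additional share at the children's level, so there are 3 primary shares of $81,000. Bilal takes one such share ($81,000).
The children's combined portion ($162,000) is divided into 2 shares of $81,000: Valentina and Una each take $81,000.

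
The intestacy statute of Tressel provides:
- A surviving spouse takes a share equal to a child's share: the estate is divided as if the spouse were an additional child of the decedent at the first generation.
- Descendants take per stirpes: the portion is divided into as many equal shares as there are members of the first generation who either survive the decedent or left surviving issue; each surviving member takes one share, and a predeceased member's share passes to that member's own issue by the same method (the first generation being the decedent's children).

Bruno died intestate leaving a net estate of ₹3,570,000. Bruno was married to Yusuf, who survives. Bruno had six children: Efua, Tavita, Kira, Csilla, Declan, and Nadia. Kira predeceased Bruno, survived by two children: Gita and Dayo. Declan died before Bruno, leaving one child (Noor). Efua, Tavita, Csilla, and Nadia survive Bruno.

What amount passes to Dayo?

Dayo receives ₹255,000.

The spouse counts as an additional share at the children's level, so there are 7 primary shares of ₹510,000. Yusuf takes one such share (₹510,000).
The children's combined portion (₹3,060,000) is divided into 6 shares of ₹510,000: Efua, Tavita, Csilla, and Nadia each take ₹510,000; Kira's ₹510,000 share passes to Kira's issue; Declan's ₹510,000 share passes to Declan's issue.
Kira's share (₹510,000) is divided into 2 shares of ₹255,000: Gita and Dayo each take ₹255,000.
Declan's share (₹510,000) passes entirely to Noor.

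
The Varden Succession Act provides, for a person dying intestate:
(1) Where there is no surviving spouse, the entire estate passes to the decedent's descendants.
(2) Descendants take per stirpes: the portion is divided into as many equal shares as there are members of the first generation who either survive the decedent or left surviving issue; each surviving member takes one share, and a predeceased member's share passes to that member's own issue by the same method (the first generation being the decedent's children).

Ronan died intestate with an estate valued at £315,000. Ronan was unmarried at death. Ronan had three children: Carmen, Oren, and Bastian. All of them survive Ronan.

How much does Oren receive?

Oren receives £105,000.

The entire £315,000 passes to the descendants.
That amount (£315,000) is divided into 3 shares of £105,000: Carmen, Oren, and Bastian each take £105,000.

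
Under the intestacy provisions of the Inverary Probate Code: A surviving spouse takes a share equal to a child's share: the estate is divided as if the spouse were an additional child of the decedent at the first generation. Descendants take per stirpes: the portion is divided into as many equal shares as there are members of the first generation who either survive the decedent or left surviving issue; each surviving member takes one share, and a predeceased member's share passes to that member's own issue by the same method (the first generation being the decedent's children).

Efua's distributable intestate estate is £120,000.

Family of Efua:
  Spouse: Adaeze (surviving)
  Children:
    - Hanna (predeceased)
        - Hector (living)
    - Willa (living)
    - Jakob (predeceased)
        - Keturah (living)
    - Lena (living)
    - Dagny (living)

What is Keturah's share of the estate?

Keturah receives £20,000.

The spouse counts as an additional share at the children's level, so there are 6 primary shares of £20,000. Adaeze takes one such share (£20,000).
The children's combined portion (£100,000) is divided into 5 shares of £20,000: Willa, Lena, and Dagny each take £20,000; Hanna's £20,000 share passes to Hanna's issue; Jakob's £20,000 share passes to Jakob's issue.
Hanna's share (£20,000) passes entirely to Hector.
Jakob's share (£20,000) passes entirely to Keturah.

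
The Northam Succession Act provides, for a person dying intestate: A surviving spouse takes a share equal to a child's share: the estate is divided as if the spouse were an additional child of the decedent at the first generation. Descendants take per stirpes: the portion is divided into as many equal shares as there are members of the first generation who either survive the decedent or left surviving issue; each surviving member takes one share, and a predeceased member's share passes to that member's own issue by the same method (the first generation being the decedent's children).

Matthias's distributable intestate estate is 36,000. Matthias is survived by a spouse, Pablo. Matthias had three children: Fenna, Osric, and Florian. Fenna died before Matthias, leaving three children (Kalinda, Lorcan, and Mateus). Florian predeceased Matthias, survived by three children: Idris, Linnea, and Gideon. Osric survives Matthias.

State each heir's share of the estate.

Pablo: 9,000; Kalinda: 3,000; Lorcan: 3,000; Mateus: 3,000; Osric: 9,000; Idris: 3,000; Linnea: 3,000; Gideon: 3,000

The spouse counts as an additional share at the children's level, so there are 4 primary shares of 9,000. Pablo takes one such share (9,000).
The children's combined portion (27,000) is divided into 3 shares of 9,000: Osric takes 9,000; Fenna's 9,000 share passes to Fenna's issue; Florian's 9,000 share passes to Florian's issue.
Fenna's share (9,000) is divided into 3 shares of 3,000: Kalinda, Lorcan, and Mateus each take 3,000.
Florian's share (9,000) is divided into 3 shares of 3,000: Idris, Linnea, and Gideon each take 3,000.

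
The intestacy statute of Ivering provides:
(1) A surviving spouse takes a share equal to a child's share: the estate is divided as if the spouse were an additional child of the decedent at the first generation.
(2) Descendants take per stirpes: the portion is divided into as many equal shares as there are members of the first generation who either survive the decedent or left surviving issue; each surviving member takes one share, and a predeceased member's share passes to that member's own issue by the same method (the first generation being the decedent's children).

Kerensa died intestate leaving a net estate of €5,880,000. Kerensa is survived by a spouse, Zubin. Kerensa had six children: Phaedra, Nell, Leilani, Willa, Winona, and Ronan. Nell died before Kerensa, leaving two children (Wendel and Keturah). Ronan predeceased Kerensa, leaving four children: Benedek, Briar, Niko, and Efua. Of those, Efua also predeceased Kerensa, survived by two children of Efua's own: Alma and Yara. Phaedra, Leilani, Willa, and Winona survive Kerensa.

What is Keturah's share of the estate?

Keturah receives €420,000.

The spouse counts as an additional share at the children's level, so there are 7 primary shares of €840,000. Zubin takes one such share (€840,000).
The children's combined portion (€5,040,000) is divided into 6 shares of €840,000: Phaedra, Leilani, Willa, and Winona each take €840,000; Nell's €840,000 share passes to Nell's issue; Ronan's €840,000 share passes to Ronan's issue.
Nell's share (€840,000) is divided into 2 shares of €420,000: Wendel and Keturah each take €420,000.
Ronan's share (€840,000) is divided into 4 shares of €210,000: Benedek, Briar, and Niko each take €210,000; Efua's €210,000 share passes to Efua's issue.
Efua's share (€210,000) is divided into 2 shares of €105,000: Alma and Yara each take €105,000.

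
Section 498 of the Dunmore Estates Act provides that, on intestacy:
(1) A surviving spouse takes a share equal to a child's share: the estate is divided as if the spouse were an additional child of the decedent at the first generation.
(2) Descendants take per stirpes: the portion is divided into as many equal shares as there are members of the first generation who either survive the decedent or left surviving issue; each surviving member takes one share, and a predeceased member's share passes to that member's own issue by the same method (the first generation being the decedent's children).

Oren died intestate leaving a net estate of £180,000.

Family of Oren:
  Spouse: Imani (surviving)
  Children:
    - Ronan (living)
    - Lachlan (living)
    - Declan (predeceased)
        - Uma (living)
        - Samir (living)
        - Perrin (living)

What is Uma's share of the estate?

Uma receives £15,000.

The spouse counts as an additional share at the children's level, so there are 4 primary shares of £45,000. Imani takes one such share (£45,000).
The children's combined portion (£135,000) is divided into 3 shares of £45,000: Ronan and Lachlan each take £45,000; Declan's £45,000 share passes to Declan's issue.
Declan's share (£45,000) is divided into 3 shares of £15,000: Uma, Samir, and Perrin each take £15,000.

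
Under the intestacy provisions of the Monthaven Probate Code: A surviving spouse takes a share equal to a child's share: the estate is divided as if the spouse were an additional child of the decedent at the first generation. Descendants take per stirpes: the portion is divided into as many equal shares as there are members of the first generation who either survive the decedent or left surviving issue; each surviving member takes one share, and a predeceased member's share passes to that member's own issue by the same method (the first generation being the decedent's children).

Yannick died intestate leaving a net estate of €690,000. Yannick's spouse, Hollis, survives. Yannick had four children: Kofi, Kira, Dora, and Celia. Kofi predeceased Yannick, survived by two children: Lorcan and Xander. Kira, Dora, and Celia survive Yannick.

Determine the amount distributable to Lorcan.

Lorcan receives €69,000.

The spouse counts as an additional share at the children's level, so there are 5 primary shares of €138,000. Hollis takes one such share (€138,000).
The children's combined portion (€552,000) is divided into 4 shares of €138,000: Kira, Dora, and Celia each take €138,000; Kofi's €138,000 share passes to Kofi's issue.
Kofi's share (€138,000) is divided into 2 shares of €69,000: Lorcan and Xander each take €69,000.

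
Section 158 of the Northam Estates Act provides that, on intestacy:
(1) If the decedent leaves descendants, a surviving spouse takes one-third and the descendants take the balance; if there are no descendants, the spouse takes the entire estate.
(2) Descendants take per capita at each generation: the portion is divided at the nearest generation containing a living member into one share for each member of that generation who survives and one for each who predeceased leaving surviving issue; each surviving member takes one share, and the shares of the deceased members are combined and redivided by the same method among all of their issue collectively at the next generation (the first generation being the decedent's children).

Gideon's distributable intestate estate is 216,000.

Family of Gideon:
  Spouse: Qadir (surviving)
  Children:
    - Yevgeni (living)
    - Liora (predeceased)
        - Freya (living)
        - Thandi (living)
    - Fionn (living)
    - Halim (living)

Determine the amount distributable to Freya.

Freya receives 18,000.

Qadir takes one-third of 216,000 = 72,000. The remaining 144,000 passes to the descendants.
The descendants' portion (144,000) is divided at the children's generation into 4 shares of 36,000. Yevgeni, Fionn, and Halim each take 36,000. The remaining share for the deceased Liora (36,000) is carried to the next generation.
That pool (36,000) is divided at the grandchildren's generation equally among Freya and Thandi: 18,000 each.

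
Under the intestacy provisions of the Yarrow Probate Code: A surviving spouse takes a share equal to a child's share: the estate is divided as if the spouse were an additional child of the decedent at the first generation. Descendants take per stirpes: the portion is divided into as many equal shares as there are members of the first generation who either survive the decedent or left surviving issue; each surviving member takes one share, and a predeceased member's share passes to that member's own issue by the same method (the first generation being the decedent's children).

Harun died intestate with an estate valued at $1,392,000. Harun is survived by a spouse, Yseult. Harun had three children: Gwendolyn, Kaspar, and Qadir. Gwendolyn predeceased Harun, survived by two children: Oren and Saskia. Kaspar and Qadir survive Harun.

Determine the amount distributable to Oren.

Oren receives $174,000.

The spouse counts as an additional share at the children's level, so there are 4 primary shares of $348,000. Yseult takes one such share ($348,000).
The children's combined portion ($1,044,000) is divided into 3 shares of $348,000: Kaspar and Qadir each take $348,000; Gwendolyn's $348,000 share passes to Gwendolyn's issue.
Gwendolyn's share ($348,000) is divided into 2 shares of $174,000: Oren and Saskia each take $174,000.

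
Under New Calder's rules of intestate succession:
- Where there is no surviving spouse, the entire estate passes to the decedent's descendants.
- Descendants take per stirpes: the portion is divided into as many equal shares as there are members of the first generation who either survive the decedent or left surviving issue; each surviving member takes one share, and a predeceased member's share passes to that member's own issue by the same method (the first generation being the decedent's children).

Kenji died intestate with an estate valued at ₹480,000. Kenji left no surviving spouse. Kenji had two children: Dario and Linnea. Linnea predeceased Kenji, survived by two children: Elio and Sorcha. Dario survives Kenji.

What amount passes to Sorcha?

Sorcha receives ₹120,000.

The entire ₹480,000 passes to the descendants.
That amount (₹480,000) is divided into 2 shares of ₹240,000: Dario takes ₹240,000; Linnea's ₹240,000 share passes to Linnea's issue.
Linnea's share (₹240,000) is divided into 2 shares of ₹120,000: Elio and Sorcha each take ₹120,000.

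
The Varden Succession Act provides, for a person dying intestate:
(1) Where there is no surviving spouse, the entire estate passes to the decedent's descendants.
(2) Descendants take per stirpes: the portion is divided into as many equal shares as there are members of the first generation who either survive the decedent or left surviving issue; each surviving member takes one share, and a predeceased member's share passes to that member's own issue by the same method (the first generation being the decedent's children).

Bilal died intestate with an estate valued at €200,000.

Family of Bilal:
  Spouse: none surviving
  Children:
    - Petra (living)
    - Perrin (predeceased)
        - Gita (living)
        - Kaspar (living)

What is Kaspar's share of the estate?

Kaspar receives €50,000.

The entire €200,000 passes to the descendants.
That amount (€200,000) is divided into 2 shares of €100,000: Petra takes €100,000; Perrin's €100,000 share passes to Perrin's issue.
Perrin's share (€100,000) is divided into 2 shares of €50,000: Gita and Kaspar each take €50,000.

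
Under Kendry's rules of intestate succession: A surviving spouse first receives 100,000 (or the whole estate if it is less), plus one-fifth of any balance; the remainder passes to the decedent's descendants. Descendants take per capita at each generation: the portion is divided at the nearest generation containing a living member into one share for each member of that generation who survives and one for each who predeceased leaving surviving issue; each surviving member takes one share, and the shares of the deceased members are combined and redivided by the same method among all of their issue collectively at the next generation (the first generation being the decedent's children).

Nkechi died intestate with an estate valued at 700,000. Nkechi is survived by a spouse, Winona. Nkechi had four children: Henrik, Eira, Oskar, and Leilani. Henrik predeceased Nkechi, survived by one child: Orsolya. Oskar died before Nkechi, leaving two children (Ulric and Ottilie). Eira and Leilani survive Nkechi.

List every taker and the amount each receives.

Winona: 220,000; Orsolya: 80,000; Eira: 120,000; Ulric: 80,000; Ottilie: 80,000; Leilani: 120,000

Winona first takes 100,000, leaving a balance of 600,000. Winona then takes one-fifth of the balance (120,000), for a total of 220,000. The remaining 480,000 passes to the descendants.
The descendants' portion (480,000) is divided at the children's generation into 4 shares of 120,000. Eira and Leilani each take 120,000. The 2 shares of the deceased (Henrik and Oskar) are combined into a pool of 240,000.
That pool (240,000) is divided at the grandchildren's generation equally among Orsolya, Ulric, and Ottilie: 80,000 each.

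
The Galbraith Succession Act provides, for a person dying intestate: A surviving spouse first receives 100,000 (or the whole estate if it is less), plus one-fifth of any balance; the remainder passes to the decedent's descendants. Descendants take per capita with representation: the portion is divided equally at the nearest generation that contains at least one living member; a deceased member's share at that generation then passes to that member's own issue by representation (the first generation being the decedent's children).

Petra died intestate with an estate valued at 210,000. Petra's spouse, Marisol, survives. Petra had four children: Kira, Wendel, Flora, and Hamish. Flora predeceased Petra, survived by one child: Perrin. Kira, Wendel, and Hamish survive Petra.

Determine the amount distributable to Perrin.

Perrin receives 22,000.

Marisol first takes 100,000, leaving a balance of 110,000. Marisol then takes one-fifth of the balance (22,000), for a total of 122,000. The remaining 88,000 passes to the descendants.
The descendants' portion (88,000) is divided into 4 shares of 22,000: Kira, Wendel, and Hamish each take 22,000; Flora's 22,000 share passes to Flora's issue.
Flora's share (22,000) passes entirely to Perrin.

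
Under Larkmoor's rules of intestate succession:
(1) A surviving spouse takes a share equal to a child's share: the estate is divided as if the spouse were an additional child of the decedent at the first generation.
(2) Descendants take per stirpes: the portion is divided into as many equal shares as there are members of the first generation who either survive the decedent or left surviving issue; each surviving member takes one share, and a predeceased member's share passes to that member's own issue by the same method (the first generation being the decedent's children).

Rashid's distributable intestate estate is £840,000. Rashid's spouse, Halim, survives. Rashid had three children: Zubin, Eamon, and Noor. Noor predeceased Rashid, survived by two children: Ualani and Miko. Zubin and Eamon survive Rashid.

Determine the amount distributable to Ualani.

The spouse counts as an additional share at the children's level, so there are 4 primary shares of £210,000. Halim takes one such share (£210,000).
The children's combined portion (£630,000) is divided into 3 shares of £210,000: Zubin and Eamon each take £210,000; Noor's £210,000 share passes to Noor's issue.
Noor's share (£210,000) is divided into 2 shares of £105,000: Ualani and Miko each take £105,000.

Ualani receives £105,000.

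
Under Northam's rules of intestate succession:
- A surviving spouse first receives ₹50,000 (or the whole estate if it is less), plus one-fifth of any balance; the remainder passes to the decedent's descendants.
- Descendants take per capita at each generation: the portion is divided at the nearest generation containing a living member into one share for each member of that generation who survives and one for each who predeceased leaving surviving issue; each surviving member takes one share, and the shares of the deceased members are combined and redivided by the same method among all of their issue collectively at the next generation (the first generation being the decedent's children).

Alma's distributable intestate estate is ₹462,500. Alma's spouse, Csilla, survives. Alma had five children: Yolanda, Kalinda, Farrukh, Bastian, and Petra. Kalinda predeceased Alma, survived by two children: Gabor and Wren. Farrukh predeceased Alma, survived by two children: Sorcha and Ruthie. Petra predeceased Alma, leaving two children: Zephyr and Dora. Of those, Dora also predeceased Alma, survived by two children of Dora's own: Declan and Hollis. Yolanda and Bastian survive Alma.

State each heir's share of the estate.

Csilla first takes ₹50,000, leaving a balance of ₹412,500. Csilla then takes one-fifth of the balance (₹82,500), for a total of ₹132,500. The remaining ₹330,000 passes to the descendants.
The descendants' portion (₹330,000) is divided at the children's generation into 5 shares of ₹66,000. Yolanda and Bastian each take ₹66,000. The 3 shares of the deceased (Kalinda, Farrukh, and Petra) are combined into a pool of ₹198,000.
That pool (₹198,000) is divided at the grandchildren's generation into 6 shares of ₹33,000. Gabor, Wren, Sorcha, Ruthie, and Zephyr each take ₹33,000. The remaining share for the deceased Dora (₹33,000) is carried to the next generation.
That pool (₹33,000) is divided at the great-grandchildren's generation equally among Declan and Hollis: ₹16,500 each.

Csilla: ₹132,500; Yolanda: ₹66,000; Gabor: ₹33,000; Wren: ₹33,000; Sorcha: ₹33,000; Ruthie: ₹33,000; Bastian: ₹66,000; Zephyr: ₹33,000; Declan: ₹16,500; Hollis: ₹16,500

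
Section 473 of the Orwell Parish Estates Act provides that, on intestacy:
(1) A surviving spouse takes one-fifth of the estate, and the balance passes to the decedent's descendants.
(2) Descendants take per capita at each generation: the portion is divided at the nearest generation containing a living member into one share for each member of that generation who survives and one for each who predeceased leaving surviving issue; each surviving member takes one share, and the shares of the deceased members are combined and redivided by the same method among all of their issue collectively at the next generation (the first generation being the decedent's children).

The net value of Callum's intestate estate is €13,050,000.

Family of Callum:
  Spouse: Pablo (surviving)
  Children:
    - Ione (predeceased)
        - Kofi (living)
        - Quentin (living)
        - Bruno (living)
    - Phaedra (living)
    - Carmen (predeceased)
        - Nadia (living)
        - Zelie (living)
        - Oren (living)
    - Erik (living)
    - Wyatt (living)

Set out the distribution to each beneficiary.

Pablo: €2,610,000; Kofi: €696,000; Quentin: €696,000; Bruno: €696,000; Phaedra: €2,088,000; Nadia: €696,000; Zelie: €696,000; Oren: €696,000; Erik: €2,088,000; Wyatt: €2,088,000

Pablo takes one-fifth of €13,050,000 = €2,610,000. The remaining €10,440,000 passes to the descendants.
The descendants' portion (€10,440,000) is divided at the children's generation into 5 shares of €2,088,000. Phaedra, Erik, and Wyatt each take €2,088,000. The 2 shares of the deceased (Ione and Carmen) are combined into a pool of €4,176,000.
That pool (€4,176,000) is divided at the grandchildren's generation equally among Kofi, Quentin, Bruno, Nadia, Zelie, and Oren: €696,000 each.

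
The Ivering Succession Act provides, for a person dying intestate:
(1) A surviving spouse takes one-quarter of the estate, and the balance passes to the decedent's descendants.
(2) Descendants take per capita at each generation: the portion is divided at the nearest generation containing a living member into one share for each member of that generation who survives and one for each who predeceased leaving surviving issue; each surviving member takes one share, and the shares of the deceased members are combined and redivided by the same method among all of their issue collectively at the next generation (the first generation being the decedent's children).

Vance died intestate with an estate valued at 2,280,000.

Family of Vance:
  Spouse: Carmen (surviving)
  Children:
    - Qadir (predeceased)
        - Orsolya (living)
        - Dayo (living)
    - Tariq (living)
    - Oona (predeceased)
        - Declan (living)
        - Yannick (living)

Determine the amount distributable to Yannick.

Carmen takes one-quarter of 2,280,000 = 570,000. The remaining 1,710,000 passes to the descendants.
The descendants' portion (1,710,000) is divided at the children's generation into 3 shares of 570,000. Tariq takes 570,000. The 2 shares of the deceased (Qadir and Oona) are combined into a pool of 1,140,000.
That pool (1,140,000) is divided at the grandchildren's generation equally among Orsolya, Dayo, Declan, and Yannick: 285,000 each.

Yannick receives 285,000.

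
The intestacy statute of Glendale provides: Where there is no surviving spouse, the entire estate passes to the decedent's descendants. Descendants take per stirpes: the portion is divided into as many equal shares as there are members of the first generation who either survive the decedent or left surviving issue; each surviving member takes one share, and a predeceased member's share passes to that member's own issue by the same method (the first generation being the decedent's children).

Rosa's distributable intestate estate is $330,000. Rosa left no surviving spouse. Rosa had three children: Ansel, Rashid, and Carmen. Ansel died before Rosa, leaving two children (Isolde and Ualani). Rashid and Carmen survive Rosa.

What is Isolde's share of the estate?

The entire $330,000 passes to the descendants.
That amount ($330,000) is divided into 3 shares of $110,000: Rashid and Carmen each take $110,000; Ansel's $110,000 share passes to Ansel's issue.
Ansel's share ($110,000) is divided into 2 shares of $55,000: Isolde and Ualani each take $55,000.

Isolde receives $55,000.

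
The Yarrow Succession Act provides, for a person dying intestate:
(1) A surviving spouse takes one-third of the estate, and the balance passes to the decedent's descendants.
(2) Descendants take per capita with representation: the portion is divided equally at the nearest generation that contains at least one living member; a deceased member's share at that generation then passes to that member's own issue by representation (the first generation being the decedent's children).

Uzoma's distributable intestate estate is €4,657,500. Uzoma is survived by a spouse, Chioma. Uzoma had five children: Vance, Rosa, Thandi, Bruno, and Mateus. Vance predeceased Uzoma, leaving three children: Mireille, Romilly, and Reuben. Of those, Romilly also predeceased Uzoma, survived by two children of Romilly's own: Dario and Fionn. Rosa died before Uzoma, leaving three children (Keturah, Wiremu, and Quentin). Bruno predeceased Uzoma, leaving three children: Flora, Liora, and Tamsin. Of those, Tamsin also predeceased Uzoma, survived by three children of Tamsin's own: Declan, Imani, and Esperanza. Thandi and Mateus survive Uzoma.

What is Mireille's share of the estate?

Mireille receives €207,000.

Chioma takes one-third of €4,657,500 = €1,552,500. The remaining €3,105,000 passes to the descendants.
The descendants' portion (€3,105,000) is divided into 5 shares of €621,000: Thandi and Mateus each take €621,000; Vance's €621,000 share passes to Vance's issue; Rosa's €621,000 share passes to Rosa's issue; Bruno's €621,000 share passes to Bruno's issue.
Vance's share (€621,000) is divided into 3 shares of €207,000: Mireille and Reuben each take €207,000; Romilly's €207,000 share passes to Romilly's issue.
Romilly's share (€207,000) is divided into 2 shares of €103,500: Dario and Fionn each take €103,500.
Rosa's share (€621,000) is divided into 3 shares of €207,000: Keturah, Wiremu, and Quentin each take €207,000.
Bruno's share (€621,000) is divided into 3 shares of €207,000: Flora and Liora each take €207,000; Tamsin's €207,000 share passes to Tamsin's issue.
Tamsin's share (€207,000) is divided into 3 shares of €69,000: Declan, Imani, and Esperanza each take €69,000.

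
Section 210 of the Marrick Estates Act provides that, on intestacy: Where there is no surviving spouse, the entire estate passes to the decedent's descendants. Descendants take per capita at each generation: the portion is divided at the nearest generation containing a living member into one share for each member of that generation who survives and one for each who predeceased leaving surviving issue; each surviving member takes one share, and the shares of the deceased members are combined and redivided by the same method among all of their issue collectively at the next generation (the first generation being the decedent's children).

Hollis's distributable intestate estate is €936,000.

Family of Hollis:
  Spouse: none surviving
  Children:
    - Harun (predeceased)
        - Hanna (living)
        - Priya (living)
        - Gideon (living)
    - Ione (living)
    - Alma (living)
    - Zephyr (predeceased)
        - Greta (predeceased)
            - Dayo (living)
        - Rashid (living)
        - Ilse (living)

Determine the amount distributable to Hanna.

The entire €936,000 passes to the descendants.
That amount (€936,000) is divided at the children's generation into 4 shares of €234,000. Ione and Alma each take €234,000. The 2 shares of the deceased (Harun and Zephyr) are combined into a pool of €468,000.
That pool (€468,000) is divided at the grandchildren's generation into 6 shares of €78,000. Hanna, Priya, Gideon, Rashid, and Ilse each take €78,000. The remaining share for the deceased Greta (€78,000) is carried to the next generation.
That pool (€78,000) passes entirely to Dayo, the sole taker at the great-grandchildren's generation.

Hanna receives €78,000.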